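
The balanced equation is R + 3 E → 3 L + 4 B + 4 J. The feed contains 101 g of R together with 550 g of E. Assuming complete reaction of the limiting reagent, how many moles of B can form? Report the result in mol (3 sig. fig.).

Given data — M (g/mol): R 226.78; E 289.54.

1.78 mol

n(R) = 101.0 / 226.78 = 0.4454 mol
n(E) = 550.0 / 289.54 = 1.900 mol
n/ν → R: 0.4454, E: 0.6333; R is limiting.
n(B) = (4/1) × 0.4454 = 1.782 mol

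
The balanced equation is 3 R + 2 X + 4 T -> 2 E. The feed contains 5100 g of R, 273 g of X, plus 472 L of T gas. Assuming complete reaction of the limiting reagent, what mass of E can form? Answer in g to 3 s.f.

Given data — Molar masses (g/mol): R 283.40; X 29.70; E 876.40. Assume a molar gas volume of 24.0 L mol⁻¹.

8060 g

n(R) = 5100 / 283.40 = 18.00 mol
n(X) = 273.0 / 29.70 = 9.192 mol
n(T) = 472.0 / 24.0 = 19.67 mol
n/ν → R: 6.000, X: 4.596, T: 4.918; X is limiting.
n(E) = (2/2) × 9.192 = 9.192 mol
mass = 9.192 × 876.40 = 8056 g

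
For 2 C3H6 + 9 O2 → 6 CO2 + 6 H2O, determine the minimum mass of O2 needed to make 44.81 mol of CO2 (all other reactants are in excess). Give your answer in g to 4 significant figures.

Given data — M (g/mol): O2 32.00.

n(CO2) = 44.81 mol
n(O2) = (9/6) × 44.81 = 67.22 mol
mass = 67.22 × 32.00 = 2151 g

2151 g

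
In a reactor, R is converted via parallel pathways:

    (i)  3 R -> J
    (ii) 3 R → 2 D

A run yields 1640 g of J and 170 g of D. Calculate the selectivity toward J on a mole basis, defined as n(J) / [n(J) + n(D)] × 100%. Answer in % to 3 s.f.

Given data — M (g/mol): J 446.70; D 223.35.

n(J) = 1640 / 446.70 = 3.671 mol
n(D) = 170 / 223.35 = 0.7611 mol
selectivity = 3.671/(3.671+0.7611) × 100 = 82.83 %

82.8 %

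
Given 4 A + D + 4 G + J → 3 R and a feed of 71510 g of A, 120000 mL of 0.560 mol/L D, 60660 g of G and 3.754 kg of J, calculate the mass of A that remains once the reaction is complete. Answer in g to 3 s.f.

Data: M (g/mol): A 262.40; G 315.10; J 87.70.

26600 g

n(A) = 71510 / 262.40 = 272.5 mol
n(D) = 0.560 × 120000/1000 = 67.20 mol
n(G) = 60660 / 315.10 = 192.5 mol
n(J) = 3.754×1000 / 87.70 = 42.81 mol
n/ν → A: 68.13, D: 67.20, G: 48.13, J: 42.81; J is limiting.
A consumed = (4/1) × 42.81 = 171.2 mol
A remaining = 272.5 − 171.2 = 101.3 mol
mass = 101.3 × 262.40 = 26580 g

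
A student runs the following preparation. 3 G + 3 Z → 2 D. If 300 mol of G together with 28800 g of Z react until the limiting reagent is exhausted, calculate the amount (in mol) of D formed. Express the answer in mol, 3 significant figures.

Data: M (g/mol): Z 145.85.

n(G) = 300.0 mol
n(Z) = 28800 / 145.85 = 197.5 mol
n/ν for G = 300.0/3 = 100.0
n/ν for Z = 197.5/3 = 65.83
Smallest n/ν is Z → limiting reagent.
n(D) = (2/3) × 197.5 = 131.7 mol

132 mol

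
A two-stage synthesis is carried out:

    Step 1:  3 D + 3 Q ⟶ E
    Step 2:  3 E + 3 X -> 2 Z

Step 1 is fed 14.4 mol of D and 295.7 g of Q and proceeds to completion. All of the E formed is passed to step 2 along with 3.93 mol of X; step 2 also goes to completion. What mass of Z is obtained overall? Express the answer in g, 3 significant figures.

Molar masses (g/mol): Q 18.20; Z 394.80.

Step 1:
n(D) = 14.40 mol
n(Q) = 295.7 / 18.20 = 16.25 mol
n/ν for D = 14.40/3 = 4.800
n/ν for Q = 16.25/3 = 5.417
Smallest n/ν is D → limiting reagent.
n(E) produced = (1/3) × 14.40 = 4.800 mol
Step 2:
n(E) available = 4.800 mol
n(X) = 3.930 mol
n/ν for E = 4.800/3 = 1.600
n/ν for X = 3.930/3 = 1.310
Smallest n/ν is X → limiting reagent.
n(Z) = (2/3) × 3.930 = 2.620 mol
mass = 2.620 × 394.80 = 1034 g

1030 g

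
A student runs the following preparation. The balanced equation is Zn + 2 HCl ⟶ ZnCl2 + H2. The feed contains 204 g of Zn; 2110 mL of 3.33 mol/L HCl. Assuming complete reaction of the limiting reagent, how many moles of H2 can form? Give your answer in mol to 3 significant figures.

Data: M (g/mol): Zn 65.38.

n(Zn) = 204.0 / 65.38 = 3.120 mol
n(HCl) = 3.33 × 2110/1000 = 7.026 mol
n/ν for Zn = 3.120/1 = 3.120
n/ν for HCl = 7.026/2 = 3.513
Smallest n/ν is Zn → limiting reagent.
n(H2) = (1/1) × 3.120 = 3.120 mol

3.12 mol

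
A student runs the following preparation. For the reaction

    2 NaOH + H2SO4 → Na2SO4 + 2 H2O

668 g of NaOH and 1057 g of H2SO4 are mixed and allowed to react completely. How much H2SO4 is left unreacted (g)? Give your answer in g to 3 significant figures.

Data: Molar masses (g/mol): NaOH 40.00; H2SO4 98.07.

n(NaOH) = 668.0 / 40.00 = 16.70 mol
n(H2SO4) = 1057 / 98.07 = 10.78 mol
n/ν for NaOH = 16.70/2 = 8.350
n/ν for H2SO4 = 10.78/1 = 10.78
Smallest n/ν is NaOH → limiting reagent.
H2SO4 consumed = (1/2) × 16.70 = 8.350 mol
H2SO4 remaining = 10.78 − 8.350 = 2.430 mol
mass = 2.430 × 98.07 = 238.3 g

238 g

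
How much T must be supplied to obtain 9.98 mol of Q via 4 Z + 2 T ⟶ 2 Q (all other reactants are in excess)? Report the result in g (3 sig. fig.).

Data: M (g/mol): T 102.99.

n(Q) = 9.980 mol
n(T) = (2/2) × 9.980 = 9.980 mol
mass = 9.980 × 102.99 = 1028 g

1030 g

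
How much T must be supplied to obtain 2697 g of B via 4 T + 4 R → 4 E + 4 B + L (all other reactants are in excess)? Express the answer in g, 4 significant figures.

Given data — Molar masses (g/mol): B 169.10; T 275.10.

n(B) = 2697 / 169.10 = 15.95 mol
n(T) = (4/4) × 15.95 = 15.95 mol
mass = 15.95 × 275.10 = 4388 g

4388 g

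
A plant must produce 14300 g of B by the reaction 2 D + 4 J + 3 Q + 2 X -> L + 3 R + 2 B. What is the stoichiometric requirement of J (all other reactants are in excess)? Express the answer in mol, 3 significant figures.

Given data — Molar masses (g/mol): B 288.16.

99.3 mol

n(B) = 14300 / 288.16 = 49.63 mol
n(J) = (4/2) × 49.63 = 99.26 mol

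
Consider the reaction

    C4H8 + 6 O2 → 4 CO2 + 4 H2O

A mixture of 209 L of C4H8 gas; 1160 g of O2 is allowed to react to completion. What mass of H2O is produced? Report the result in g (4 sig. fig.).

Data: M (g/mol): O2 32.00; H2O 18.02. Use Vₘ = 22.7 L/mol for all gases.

n(C4H8) = 209.0 / 22.7 = 9.207 mol
n(O2) = 1160 / 32.00 = 36.25 mol
n/ν → C4H8: 9.207, O2: 6.042; O2 is limiting.
n(H2O) = (4/6) × 36.25 = 24.17 mol
mass = 24.17 × 18.02 = 435.5 g

435.5 g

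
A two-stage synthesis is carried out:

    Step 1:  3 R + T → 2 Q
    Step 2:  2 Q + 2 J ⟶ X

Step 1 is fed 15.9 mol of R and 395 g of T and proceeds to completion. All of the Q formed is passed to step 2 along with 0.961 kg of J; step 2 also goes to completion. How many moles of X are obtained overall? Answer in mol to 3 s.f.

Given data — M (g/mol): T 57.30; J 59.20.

5.30 mol

Step 1:
n(R) = 15.90 mol
n(T) = 395.0 / 57.30 = 6.894 mol
n/ν for R = 15.90/3 = 5.300
n/ν for T = 6.894/1 = 6.894
Smallest n/ν is R → limiting reagent.
n(Q) produced = (2/3) × 15.90 = 10.60 mol
Step 2:
n(Q) available = 10.60 mol
n(J) = 0.9610×1000 / 59.20 = 16.23 mol
n/ν for Q = 10.60/2 = 5.300
n/ν for J = 16.23/2 = 8.115
Smallest n/ν is Q → limiting reagent.
n(X) = (1/2) × 10.60 = 5.300 mol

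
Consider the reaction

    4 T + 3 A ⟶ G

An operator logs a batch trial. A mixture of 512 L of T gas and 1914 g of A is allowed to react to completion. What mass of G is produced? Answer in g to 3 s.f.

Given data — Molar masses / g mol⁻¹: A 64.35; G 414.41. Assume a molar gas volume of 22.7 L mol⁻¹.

n(T) = 512.0 / 22.7 = 22.56 mol
n(A) = 1914 / 64.35 = 29.74 mol
n/ν for T = 22.56/4 = 5.640
n/ν for A = 29.74/3 = 9.913
Smallest n/ν is T → limiting reagent.
n(G) = (1/4) × 22.56 = 5.640 mol
mass = 5.640 × 414.41 = 2337 g

2340 g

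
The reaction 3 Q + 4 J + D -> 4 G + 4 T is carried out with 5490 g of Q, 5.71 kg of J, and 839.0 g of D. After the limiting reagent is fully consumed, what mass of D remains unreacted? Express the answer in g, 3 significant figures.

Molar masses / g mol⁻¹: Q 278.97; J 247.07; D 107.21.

220 g

n(Q) = 5490 / 278.97 = 19.68 mol
n(J) = 5.710×1000 / 247.07 = 23.11 mol
n(D) = 839.0 / 107.21 = 7.826 mol
n/ν for Q = 19.68/3 = 6.560
n/ν for J = 23.11/4 = 5.778
n/ν for D = 7.826/1 = 7.826
Smallest n/ν is J → limiting reagent.
D consumed = (1/4) × 23.11 = 5.778 mol
D remaining = 7.826 − 5.778 = 2.048 mol
mass = 2.048 × 107.21 = 219.6 g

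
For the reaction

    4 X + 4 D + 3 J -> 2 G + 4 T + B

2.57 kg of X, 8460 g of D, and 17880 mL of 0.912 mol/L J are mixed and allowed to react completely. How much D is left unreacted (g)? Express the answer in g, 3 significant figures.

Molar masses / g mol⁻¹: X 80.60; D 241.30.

3210 g

n(X) = 2.570×1000 / 80.60 = 31.89 mol
n(D) = 8460 / 241.30 = 35.06 mol
n(J) = 0.912 × 17880/1000 = 16.31 mol
n/ν for X = 31.89/4 = 7.973
n/ν for D = 35.06/4 = 8.765
n/ν for J = 16.31/3 = 5.437
Smallest n/ν is J → limiting reagent.
D consumed = (4/3) × 16.31 = 21.75 mol
D remaining = 35.06 − 21.75 = 13.31 mol
mass = 13.31 × 241.30 = 3212 g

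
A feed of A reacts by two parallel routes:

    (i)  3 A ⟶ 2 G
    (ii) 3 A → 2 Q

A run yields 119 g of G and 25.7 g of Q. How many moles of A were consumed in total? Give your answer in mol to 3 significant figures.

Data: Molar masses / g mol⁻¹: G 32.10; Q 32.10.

n(G) = 119 / 32.10 = 3.707 mol
n(Q) = 25.7 / 32.10 = 0.8006 mol
n(A) via (i) = (3/2)×3.707 = 5.561 mol
n(A) via (ii) = (3/2)×0.8006 = 1.201 mol
total n(A) = 5.561 + 1.201 = 6.762 mol

6.76 mol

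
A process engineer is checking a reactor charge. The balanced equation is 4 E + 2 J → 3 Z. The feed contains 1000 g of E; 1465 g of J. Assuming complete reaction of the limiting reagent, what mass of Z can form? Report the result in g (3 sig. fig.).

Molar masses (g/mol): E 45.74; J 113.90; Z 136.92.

n(E) = 1000 / 45.74 = 21.86 mol
n(J) = 1465 / 113.90 = 12.86 mol
n/ν → E: 5.465, J: 6.430; E is limiting.
n(Z) = (3/4) × 21.86 = 16.40 mol
mass = 16.40 × 136.92 = 2245 g

2250 g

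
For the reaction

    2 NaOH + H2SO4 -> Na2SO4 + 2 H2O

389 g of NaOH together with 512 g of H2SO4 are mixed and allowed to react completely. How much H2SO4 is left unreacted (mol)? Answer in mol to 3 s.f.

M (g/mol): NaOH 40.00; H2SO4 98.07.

0.358 mol

n(NaOH) = 389.0 / 40.00 = 9.725 mol
n(H2SO4) = 512.0 / 98.07 = 5.221 mol
n/ν → NaOH: 4.863, H2SO4: 5.221; NaOH is limiting.
H2SO4 consumed = (1/2) × 9.725 = 4.863 mol
H2SO4 remaining = 5.221 − 4.863 = 0.3580 mol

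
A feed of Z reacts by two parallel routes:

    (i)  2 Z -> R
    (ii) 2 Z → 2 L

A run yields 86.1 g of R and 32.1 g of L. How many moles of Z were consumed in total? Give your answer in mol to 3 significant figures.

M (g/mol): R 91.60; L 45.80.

2.58 mol

n(R) = 86.1 / 91.60 = 0.9400 mol
n(L) = 32.1 / 45.80 = 0.7009 mol
n(Z) via (i) = (2/1)×0.9400 = 1.880 mol
n(Z) via (ii) = (2/2)×0.7009 = 0.7009 mol
total n(Z) = 1.880 + 0.7009 = 2.581 mol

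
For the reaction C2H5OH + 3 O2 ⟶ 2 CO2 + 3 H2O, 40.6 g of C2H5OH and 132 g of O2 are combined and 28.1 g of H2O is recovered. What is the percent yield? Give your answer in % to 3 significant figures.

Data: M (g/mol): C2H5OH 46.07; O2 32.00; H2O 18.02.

59.0 %

n(C2H5OH) = 40.60 / 46.07 = 0.8813 mol
n(O2) = 132.0 / 32.00 = 4.125 mol
n/ν → C2H5OH: 0.8813, O2: 1.375; C2H5OH is limiting.
theoretical n(H2O) = (3/1) × 0.8813 = 2.644 mol → 47.64 g
% yield = 28.1 / 47.64 × 100 = 58.98 %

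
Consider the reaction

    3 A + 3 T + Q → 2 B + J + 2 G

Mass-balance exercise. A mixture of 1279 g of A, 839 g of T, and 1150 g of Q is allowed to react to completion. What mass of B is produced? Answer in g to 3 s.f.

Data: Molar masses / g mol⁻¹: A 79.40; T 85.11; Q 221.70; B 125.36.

n(A) = 1279 / 79.40 = 16.11 mol
n(T) = 839.0 / 85.11 = 9.858 mol
n(Q) = 1150 / 221.70 = 5.187 mol
n/ν for A = 16.11/3 = 5.370
n/ν for T = 9.858/3 = 3.286
n/ν for Q = 5.187/1 = 5.187
Smallest n/ν is T → limiting reagent.
n(B) = (2/3) × 9.858 = 6.572 mol
mass = 6.572 × 125.36 = 823.9 g

824 g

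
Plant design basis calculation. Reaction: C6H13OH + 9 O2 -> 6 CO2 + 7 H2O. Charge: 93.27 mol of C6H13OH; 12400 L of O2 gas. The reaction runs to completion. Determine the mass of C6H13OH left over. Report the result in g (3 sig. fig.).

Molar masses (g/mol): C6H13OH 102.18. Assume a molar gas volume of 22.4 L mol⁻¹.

n(C6H13OH) = 93.27 mol
n(O2) = 12400 / 22.4 = 553.6 mol
n/ν → C6H13OH: 93.27, O2: 61.51; O2 is limiting.
C6H13OH consumed = (1/9) × 553.6 = 61.51 mol
C6H13OH remaining = 93.27 − 61.51 = 31.76 mol
mass = 31.76 × 102.18 = 3245 g

3250 g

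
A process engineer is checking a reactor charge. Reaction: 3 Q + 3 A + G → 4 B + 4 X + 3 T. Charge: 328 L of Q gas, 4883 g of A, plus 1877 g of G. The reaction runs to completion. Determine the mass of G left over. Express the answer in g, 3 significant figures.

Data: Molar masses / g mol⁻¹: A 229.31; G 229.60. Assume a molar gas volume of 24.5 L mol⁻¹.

n(Q) = 328.0 / 24.5 = 13.39 mol
n(A) = 4883 / 229.31 = 21.29 mol
n(G) = 1877 / 229.60 = 8.175 mol
n/ν → Q: 4.463, A: 7.097, G: 8.175; Q is limiting.
G consumed = (1/3) × 13.39 = 4.463 mol
G remaining = 8.175 − 4.463 = 3.712 mol
mass = 3.712 × 229.60 = 852.3 g

852 g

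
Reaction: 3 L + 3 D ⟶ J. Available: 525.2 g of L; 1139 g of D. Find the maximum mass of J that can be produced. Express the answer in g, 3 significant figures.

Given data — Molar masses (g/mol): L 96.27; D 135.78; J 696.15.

n(L) = 525.2 / 96.27 = 5.455 mol
n(D) = 1139 / 135.78 = 8.389 mol
n/ν → L: 1.818, D: 2.796; L is limiting.
n(J) = (1/3) × 5.455 = 1.818 mol
mass = 1.818 × 696.15 = 1266 g

1270 g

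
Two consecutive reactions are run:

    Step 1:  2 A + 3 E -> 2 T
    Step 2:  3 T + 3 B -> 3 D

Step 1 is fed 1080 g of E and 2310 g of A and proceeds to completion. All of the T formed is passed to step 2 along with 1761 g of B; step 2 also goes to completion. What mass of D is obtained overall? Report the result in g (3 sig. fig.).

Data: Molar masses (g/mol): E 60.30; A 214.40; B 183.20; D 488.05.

4690 g

Step 1:
n(E) = 1080 / 60.30 = 17.91 mol
n(A) = 2310 / 214.40 = 10.77 mol
n/ν → E: 5.970, A: 5.385; A is limiting.
n(T) produced = (2/2) × 10.77 = 10.77 mol
Step 2:
n(T) available = 10.77 mol
n(B) = 1761 / 183.20 = 9.612 mol
n/ν → T: 3.590, B: 3.204; B is limiting.
n(D) = (3/3) × 9.612 = 9.612 mol
mass = 9.612 × 488.05 = 4691 g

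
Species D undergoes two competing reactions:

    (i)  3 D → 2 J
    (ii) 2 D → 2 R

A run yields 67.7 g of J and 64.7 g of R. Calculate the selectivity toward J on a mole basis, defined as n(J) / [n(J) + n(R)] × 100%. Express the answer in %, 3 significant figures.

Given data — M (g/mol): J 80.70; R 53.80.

n(J) = 67.7 / 80.70 = 0.8389 mol
n(R) = 64.7 / 53.80 = 1.203 mol
selectivity = 0.8389/(0.8389+1.203) × 100 = 41.08 %

41.1 %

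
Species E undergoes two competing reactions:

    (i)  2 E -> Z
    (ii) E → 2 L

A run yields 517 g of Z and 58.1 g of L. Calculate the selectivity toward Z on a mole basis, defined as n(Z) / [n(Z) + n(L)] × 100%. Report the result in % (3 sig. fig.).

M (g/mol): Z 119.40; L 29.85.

n(Z) = 517 / 119.40 = 4.330 mol
n(L) = 58.1 / 29.85 = 1.946 mol
selectivity = 4.330/(4.330+1.946) × 100 = 68.99 %

69.0 %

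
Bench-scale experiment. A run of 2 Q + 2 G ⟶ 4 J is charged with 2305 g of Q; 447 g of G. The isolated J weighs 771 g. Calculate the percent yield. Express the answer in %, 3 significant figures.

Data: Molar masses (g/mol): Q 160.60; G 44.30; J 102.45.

37.3 %

n(Q) = 2305 / 160.60 = 14.35 mol
n(G) = 447.0 / 44.30 = 10.09 mol
n/ν for Q = 14.35/2 = 7.175
n/ν for G = 10.09/2 = 5.045
Smallest n/ν is G → limiting reagent.
theoretical n(J) = (4/2) × 10.09 = 20.18 mol → 2067 g
% yield = 771 / 2067 × 100 = 37.30 %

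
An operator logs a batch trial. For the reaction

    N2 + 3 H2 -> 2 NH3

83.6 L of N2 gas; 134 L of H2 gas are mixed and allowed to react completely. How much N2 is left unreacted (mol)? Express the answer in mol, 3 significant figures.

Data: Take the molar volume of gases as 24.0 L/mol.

1.62 mol

n(N2) = 83.60 / 24.0 = 3.483 mol
n(H2) = 134.0 / 24.0 = 5.583 mol
n/ν → N2: 3.483, H2: 1.861; H2 is limiting.
N2 consumed = (1/3) × 5.583 = 1.861 mol
N2 remaining = 3.483 − 1.861 = 1.622 mol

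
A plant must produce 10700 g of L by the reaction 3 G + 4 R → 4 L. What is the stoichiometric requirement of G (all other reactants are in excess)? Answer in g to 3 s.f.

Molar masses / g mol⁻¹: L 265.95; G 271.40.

n(L) = 10700 / 265.95 = 40.23 mol
n(G) = (3/4) × 40.23 = 30.17 mol
mass = 30.17 × 271.40 = 8188 g

8190 g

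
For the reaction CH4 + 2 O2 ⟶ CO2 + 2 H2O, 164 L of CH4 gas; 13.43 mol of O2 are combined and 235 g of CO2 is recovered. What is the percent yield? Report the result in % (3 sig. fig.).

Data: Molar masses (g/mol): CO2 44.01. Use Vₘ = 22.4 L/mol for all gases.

79.5 %

n(CH4) = 164.0 / 22.4 = 7.321 mol
n(O2) = 13.43 mol
n/ν for CH4 = 7.321/1 = 7.321
n/ν for O2 = 13.43/2 = 6.715
Smallest n/ν is O2 → limiting reagent.
theoretical n(CO2) = (1/2) × 13.43 = 6.715 mol → 295.5 g
% yield = 235 / 295.5 × 100 = 79.53 %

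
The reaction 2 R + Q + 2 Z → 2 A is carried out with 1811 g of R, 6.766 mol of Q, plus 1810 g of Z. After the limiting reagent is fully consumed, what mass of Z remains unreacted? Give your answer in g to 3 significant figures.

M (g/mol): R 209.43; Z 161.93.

410 g

n(R) = 1811 / 209.43 = 8.647 mol
n(Q) = 6.766 mol
n(Z) = 1810 / 161.93 = 11.18 mol
n/ν → R: 4.324, Q: 6.766, Z: 5.590; R is limiting.
Z consumed = (2/2) × 8.647 = 8.647 mol
Z remaining = 11.18 − 8.647 = 2.533 mol
mass = 2.533 × 161.93 = 410.2 g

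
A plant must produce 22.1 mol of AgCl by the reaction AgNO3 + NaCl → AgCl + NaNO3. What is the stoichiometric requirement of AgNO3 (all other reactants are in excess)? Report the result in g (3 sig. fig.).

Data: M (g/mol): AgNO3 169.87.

n(AgCl) = 22.10 mol
n(AgNO3) = (1/1) × 22.10 = 22.10 mol
mass = 22.10 × 169.87 = 3754 g

3750 g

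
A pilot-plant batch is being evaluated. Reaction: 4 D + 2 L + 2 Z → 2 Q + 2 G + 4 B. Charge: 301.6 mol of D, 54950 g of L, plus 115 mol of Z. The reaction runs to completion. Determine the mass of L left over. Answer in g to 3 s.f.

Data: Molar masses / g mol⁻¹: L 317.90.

n(D) = 301.6 mol
n(L) = 54950 / 317.90 = 172.9 mol
n(Z) = 115.0 mol
n/ν → D: 75.40, L: 86.45, Z: 57.50; Z is limiting.
L consumed = (2/2) × 115.0 = 115.0 mol
L remaining = 172.9 − 115.0 = 57.90 mol
mass = 57.90 × 317.90 = 18410 g

18400 g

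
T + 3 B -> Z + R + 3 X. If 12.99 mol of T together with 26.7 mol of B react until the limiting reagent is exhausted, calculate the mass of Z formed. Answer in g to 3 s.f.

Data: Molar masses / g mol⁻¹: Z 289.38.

2580 g

n(T) = 12.99 mol
n(B) = 26.70 mol
n/ν for T = 12.99/1 = 12.99
n/ν for B = 26.70/3 = 8.900
Smallest n/ν is B → limiting reagent.
n(Z) = (1/3) × 26.70 = 8.900 mol
mass = 8.900 × 289.38 = 2575 g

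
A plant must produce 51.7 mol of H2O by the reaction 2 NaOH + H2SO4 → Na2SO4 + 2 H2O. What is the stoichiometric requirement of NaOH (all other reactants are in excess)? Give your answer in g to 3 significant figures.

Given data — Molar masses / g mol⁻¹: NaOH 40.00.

n(H2O) = 51.70 mol
n(NaOH) = (2/2) × 51.70 = 51.70 mol
mass = 51.70 × 40.00 = 2068 g

2070 g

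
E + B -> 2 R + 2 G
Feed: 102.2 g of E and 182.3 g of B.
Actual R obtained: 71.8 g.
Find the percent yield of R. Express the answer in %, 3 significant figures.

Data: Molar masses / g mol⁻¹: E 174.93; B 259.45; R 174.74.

n(E) = 102.2 / 174.93 = 0.5842 mol
n(B) = 182.3 / 259.45 = 0.7026 mol
n/ν for E = 0.5842/1 = 0.5842
n/ν for B = 0.7026/1 = 0.7026
Smallest n/ν is E → limiting reagent.
theoretical n(R) = (2/1) × 0.5842 = 1.168 mol → 204.1 g
% yield = 71.8 / 204.1 × 100 = 35.18 %

35.2 %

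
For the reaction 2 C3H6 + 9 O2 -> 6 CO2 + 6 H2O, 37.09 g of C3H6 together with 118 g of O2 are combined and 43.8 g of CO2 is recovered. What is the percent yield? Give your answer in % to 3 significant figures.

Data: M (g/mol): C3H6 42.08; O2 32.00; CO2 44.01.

n(C3H6) = 37.09 / 42.08 = 0.8814 mol
n(O2) = 118.0 / 32.00 = 3.688 mol
n/ν for C3H6 = 0.8814/2 = 0.4407
n/ν for O2 = 3.688/9 = 0.4098
Smallest n/ν is O2 → limiting reagent.
theoretical n(CO2) = (6/9) × 3.688 = 2.459 mol → 108.2 g
% yield = 43.8 / 108.2 × 100 = 40.48 %

40.5 %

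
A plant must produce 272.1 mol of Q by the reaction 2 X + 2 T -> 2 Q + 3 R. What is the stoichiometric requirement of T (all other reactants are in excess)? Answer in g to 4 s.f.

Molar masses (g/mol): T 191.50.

n(Q) = 272.1 mol
n(T) = (2/2) × 272.1 = 272.1 mol
mass = 272.1 × 191.50 = 52110 g

52110 g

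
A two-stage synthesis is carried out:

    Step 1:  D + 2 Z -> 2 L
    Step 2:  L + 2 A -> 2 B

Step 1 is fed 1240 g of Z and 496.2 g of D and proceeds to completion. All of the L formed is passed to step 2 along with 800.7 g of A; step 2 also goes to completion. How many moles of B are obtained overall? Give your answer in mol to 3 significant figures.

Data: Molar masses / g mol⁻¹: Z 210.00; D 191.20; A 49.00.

Step 1:
n(Z) = 1240 / 210.00 = 5.905 mol
n(D) = 496.2 / 191.20 = 2.595 mol
n/ν for Z = 5.905/2 = 2.953
n/ν for D = 2.595/1 = 2.595
Smallest n/ν is D → limiting reagent.
n(L) produced = (2/1) × 2.595 = 5.190 mol
Step 2:
n(L) available = 5.190 mol
n(A) = 800.7 / 49.00 = 16.34 mol
n/ν for L = 5.190/1 = 5.190
n/ν for A = 16.34/2 = 8.170
Smallest n/ν is L → limiting reagent.
n(B) = (2/1) × 5.190 = 10.38 mol

10.4 mol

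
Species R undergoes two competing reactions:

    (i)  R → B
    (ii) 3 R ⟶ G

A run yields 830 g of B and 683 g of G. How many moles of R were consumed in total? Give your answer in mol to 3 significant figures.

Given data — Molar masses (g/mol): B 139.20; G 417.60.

10.9 mol

n(B) = 830 / 139.20 = 5.963 mol
n(G) = 683 / 417.60 = 1.636 mol
n(R) via (i) = (1/1)×5.963 = 5.963 mol
n(R) via (ii) = (3/1)×1.636 = 4.908 mol
total n(R) = 5.963 + 4.908 = 10.87 mol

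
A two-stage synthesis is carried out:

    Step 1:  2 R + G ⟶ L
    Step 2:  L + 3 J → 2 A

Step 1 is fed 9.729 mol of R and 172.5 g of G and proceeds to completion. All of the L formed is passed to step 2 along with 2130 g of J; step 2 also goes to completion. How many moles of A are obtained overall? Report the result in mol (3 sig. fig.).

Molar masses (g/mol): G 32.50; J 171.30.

8.29 mol

Step 1:
n(R) = 9.729 mol
n(G) = 172.5 / 32.50 = 5.308 mol
n/ν for R = 9.729/2 = 4.865
n/ν for G = 5.308/1 = 5.308
Smallest n/ν is R → limiting reagent.
n(L) produced = (1/2) × 9.729 = 4.865 mol
Step 2:
n(L) available = 4.865 mol
n(J) = 2130 / 171.30 = 12.43 mol
n/ν for L = 4.865/1 = 4.865
n/ν for J = 12.43/3 = 4.143
Smallest n/ν is J → limiting reagent.
n(A) = (2/3) × 12.43 = 8.287 mol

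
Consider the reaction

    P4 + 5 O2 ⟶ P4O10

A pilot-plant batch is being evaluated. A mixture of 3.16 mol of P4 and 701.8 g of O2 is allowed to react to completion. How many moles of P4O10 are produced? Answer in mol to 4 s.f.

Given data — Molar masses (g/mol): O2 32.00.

n(P4) = 3.160 mol
n(O2) = 701.8 / 32.00 = 21.93 mol
n/ν → P4: 3.160, O2: 4.386; P4 is limiting.
n(P4O10) = (1/1) × 3.160 = 3.160 mol

3.160 mol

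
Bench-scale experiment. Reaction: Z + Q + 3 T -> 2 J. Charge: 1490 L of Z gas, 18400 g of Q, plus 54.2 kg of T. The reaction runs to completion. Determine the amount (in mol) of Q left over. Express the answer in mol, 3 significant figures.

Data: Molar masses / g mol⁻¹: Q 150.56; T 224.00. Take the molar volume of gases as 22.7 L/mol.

n(Z) = 1490 / 22.7 = 65.64 mol
n(Q) = 18400 / 150.56 = 122.2 mol
n(T) = 54.20×1000 / 224.00 = 242.0 mol
n/ν for Z = 65.64/1 = 65.64
n/ν for Q = 122.2/1 = 122.2
n/ν for T = 242.0/3 = 80.67
Smallest n/ν is Z → limiting reagent.
Q consumed = (1/1) × 65.64 = 65.64 mol
Q remaining = 122.2 − 65.64 = 56.56 mol

56.6 mol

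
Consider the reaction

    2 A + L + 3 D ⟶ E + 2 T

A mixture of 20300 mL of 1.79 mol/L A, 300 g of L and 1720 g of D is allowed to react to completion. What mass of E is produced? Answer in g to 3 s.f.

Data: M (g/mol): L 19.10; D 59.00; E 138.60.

1350 g

n(A) = 1.79 × 20300/1000 = 36.34 mol
n(L) = 300.0 / 19.10 = 15.71 mol
n(D) = 1720 / 59.00 = 29.15 mol
n/ν → A: 18.17, L: 15.71, D: 9.717; D is limiting.
n(E) = (1/3) × 29.15 = 9.717 mol
mass = 9.717 × 138.60 = 1347 g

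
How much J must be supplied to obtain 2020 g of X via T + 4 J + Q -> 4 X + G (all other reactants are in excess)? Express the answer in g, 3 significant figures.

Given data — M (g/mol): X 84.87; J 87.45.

n(X) = 2020 / 84.87 = 23.80 mol
n(J) = (4/4) × 23.80 = 23.80 mol
mass = 23.80 × 87.45 = 2081 g

2080 g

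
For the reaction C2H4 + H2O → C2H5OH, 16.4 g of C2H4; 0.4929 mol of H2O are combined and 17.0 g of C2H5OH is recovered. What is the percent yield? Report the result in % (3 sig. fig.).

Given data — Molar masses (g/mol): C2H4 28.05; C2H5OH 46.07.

74.9 %

n(C2H4) = 16.40 / 28.05 = 0.5847 mol
n(H2O) = 0.4929 mol
n/ν for C2H4 = 0.5847/1 = 0.5847
n/ν for H2O = 0.4929/1 = 0.4929
Smallest n/ν is H2O → limiting reagent.
theoretical n(C2H5OH) = (1/1) × 0.4929 = 0.4929 mol → 22.71 g
% yield = 17.0 / 22.71 × 100 = 74.86 %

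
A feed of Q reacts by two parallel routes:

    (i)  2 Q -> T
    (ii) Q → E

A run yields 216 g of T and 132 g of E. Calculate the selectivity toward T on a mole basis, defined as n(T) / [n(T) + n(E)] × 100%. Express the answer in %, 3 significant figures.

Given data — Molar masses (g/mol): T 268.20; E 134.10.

45.0 %

n(T) = 216 / 268.20 = 0.8054 mol
n(E) = 132 / 134.10 = 0.9843 mol
selectivity = 0.8054/(0.8054+0.9843) × 100 = 45.00 %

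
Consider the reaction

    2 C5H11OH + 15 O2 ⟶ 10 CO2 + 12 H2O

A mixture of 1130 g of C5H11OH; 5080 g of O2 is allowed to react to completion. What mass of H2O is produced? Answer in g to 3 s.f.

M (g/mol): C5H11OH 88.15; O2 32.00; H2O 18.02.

1390 g

n(C5H11OH) = 1130 / 88.15 = 12.82 mol
n(O2) = 5080 / 32.00 = 158.8 mol
n/ν for C5H11OH = 12.82/2 = 6.410
n/ν for O2 = 158.8/15 = 10.59
Smallest n/ν is C5H11OH → limiting reagent.
n(H2O) = (12/2) × 12.82 = 76.92 mol
mass = 76.92 × 18.02 = 1386 g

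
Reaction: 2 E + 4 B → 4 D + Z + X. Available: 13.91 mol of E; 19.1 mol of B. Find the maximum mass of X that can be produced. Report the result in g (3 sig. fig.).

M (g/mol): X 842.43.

n(E) = 13.91 mol
n(B) = 19.10 mol
n/ν for E = 13.91/2 = 6.955
n/ν for B = 19.10/4 = 4.775
Smallest n/ν is B → limiting reagent.
n(X) = (1/4) × 19.10 = 4.775 mol
mass = 4.775 × 842.43 = 4023 g

4020 g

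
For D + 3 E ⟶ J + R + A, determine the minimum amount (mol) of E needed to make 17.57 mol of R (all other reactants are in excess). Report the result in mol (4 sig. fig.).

n(R) = 17.57 mol
n(E) = (3/1) × 17.57 = 52.71 mol

52.71 mol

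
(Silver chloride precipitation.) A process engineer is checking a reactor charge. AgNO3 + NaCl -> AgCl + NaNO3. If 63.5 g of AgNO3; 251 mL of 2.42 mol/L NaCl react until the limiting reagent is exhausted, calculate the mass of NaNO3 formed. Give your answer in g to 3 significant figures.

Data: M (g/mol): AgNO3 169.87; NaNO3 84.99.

n(AgNO3) = 63.50 / 169.87 = 0.3738 mol
n(NaCl) = 2.42 × 251.0/1000 = 0.6074 mol
n/ν → AgNO3: 0.3738, NaCl: 0.6074; AgNO3 is limiting.
n(NaNO3) = (1/1) × 0.3738 = 0.3738 mol
mass = 0.3738 × 84.99 = 31.77 g

31.8 g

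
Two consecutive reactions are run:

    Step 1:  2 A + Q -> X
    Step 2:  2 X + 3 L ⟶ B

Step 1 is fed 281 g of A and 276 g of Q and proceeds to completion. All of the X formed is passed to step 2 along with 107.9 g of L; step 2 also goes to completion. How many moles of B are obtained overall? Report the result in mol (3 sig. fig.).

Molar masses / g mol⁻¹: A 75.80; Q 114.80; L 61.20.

Step 1:
n(A) = 281.0 / 75.80 = 3.707 mol
n(Q) = 276.0 / 114.80 = 2.404 mol
n/ν → A: 1.854, Q: 2.404; A is limiting.
n(X) produced = (1/2) × 3.707 = 1.854 mol
Step 2:
n(X) available = 1.854 mol
n(L) = 107.9 / 61.20 = 1.763 mol
n/ν → X: 0.9270, L: 0.5877; L is limiting.
n(B) = (1/3) × 1.763 = 0.5877 mol

0.588 mol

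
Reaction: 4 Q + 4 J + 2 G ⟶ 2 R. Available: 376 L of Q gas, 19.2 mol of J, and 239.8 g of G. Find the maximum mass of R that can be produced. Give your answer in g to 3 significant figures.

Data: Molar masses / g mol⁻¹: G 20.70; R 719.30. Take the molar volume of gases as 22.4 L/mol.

6040 g

n(Q) = 376.0 / 22.4 = 16.79 mol
n(J) = 19.20 mol
n(G) = 239.8 / 20.70 = 11.58 mol
n/ν for Q = 16.79/4 = 4.198
n/ν for J = 19.20/4 = 4.800
n/ν for G = 11.58/2 = 5.790
Smallest n/ν is Q → limiting reagent.
n(R) = (2/4) × 16.79 = 8.395 mol
mass = 8.395 × 719.30 = 6039 g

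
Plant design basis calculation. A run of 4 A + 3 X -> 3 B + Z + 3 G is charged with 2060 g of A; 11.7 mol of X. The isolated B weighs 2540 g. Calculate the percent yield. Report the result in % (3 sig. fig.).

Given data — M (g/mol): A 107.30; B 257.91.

84.2 %

n(A) = 2060 / 107.30 = 19.20 mol
n(X) = 11.70 mol
n/ν for A = 19.20/4 = 4.800
n/ν for X = 11.70/3 = 3.900
Smallest n/ν is X → limiting reagent.
theoretical n(B) = (3/3) × 11.70 = 11.70 mol → 3018 g
% yield = 2540 / 3018 × 100 = 84.16 %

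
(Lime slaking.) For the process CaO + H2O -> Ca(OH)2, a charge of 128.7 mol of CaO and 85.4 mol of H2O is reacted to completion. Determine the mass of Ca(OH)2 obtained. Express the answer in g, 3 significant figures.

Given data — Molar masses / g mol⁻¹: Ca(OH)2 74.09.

6330 g

n(CaO) = 128.7 mol
n(H2O) = 85.40 mol
n/ν → CaO: 128.7, H2O: 85.40; H2O is limiting.
n(Ca(OH)2) = (1/1) × 85.40 = 85.40 mol
mass = 85.40 × 74.09 = 6327 g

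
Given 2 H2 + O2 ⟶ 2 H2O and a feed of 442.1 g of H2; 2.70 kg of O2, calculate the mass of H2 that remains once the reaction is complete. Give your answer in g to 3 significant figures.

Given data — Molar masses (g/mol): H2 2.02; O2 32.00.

101 g

n(H2) = 442.1 / 2.02 = 218.9 mol
n(O2) = 2.700×1000 / 32.00 = 84.38 mol
n/ν for H2 = 218.9/2 = 109.5
n/ν for O2 = 84.38/1 = 84.38
Smallest n/ν is O2 → limiting reagent.
H2 consumed = (2/1) × 84.38 = 168.8 mol
H2 remaining = 218.9 − 168.8 = 50.10 mol
mass = 50.10 × 2.02 = 101.2 g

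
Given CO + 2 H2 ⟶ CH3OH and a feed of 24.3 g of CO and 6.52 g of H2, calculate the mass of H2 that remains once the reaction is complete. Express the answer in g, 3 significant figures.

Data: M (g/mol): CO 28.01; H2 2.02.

3.02 g

n(CO) = 24.30 / 28.01 = 0.8675 mol
n(H2) = 6.520 / 2.02 = 3.228 mol
n/ν → CO: 0.8675, H2: 1.614; CO is limiting.
H2 consumed = (2/1) × 0.8675 = 1.735 mol
H2 remaining = 3.228 − 1.735 = 1.493 mol
mass = 1.493 × 2.02 = 3.016 g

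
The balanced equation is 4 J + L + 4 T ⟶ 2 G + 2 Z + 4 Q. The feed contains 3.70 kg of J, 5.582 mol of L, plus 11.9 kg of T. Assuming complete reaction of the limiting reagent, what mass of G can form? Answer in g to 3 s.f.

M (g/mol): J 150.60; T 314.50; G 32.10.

358 g

n(J) = 3.700×1000 / 150.60 = 24.57 mol
n(L) = 5.582 mol
n(T) = 11.90×1000 / 314.50 = 37.84 mol
n/ν → J: 6.143, L: 5.582, T: 9.460; L is limiting.
n(G) = (2/1) × 5.582 = 11.16 mol
mass = 11.16 × 32.10 = 358.2 g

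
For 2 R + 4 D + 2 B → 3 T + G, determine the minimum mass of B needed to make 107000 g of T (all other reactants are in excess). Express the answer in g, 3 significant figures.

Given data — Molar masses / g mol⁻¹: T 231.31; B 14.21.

4380 g

n(T) = 107000 / 231.31 = 462.6 mol
n(B) = (2/3) × 462.6 = 308.4 mol
mass = 308.4 × 14.21 = 4382 g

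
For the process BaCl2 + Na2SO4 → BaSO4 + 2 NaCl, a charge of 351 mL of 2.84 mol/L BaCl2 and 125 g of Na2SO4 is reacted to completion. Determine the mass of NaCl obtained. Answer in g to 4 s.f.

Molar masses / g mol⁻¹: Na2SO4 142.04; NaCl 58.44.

102.9 g

n(BaCl2) = 2.84 × 351.0/1000 = 0.9968 mol
n(Na2SO4) = 125.0 / 142.04 = 0.8800 mol
n/ν for BaCl2 = 0.9968/1 = 0.9968
n/ν for Na2SO4 = 0.8800/1 = 0.8800
Smallest n/ν is Na2SO4 → limiting reagent.
n(NaCl) = (2/1) × 0.8800 = 1.760 mol
mass = 1.760 × 58.44 = 102.9 g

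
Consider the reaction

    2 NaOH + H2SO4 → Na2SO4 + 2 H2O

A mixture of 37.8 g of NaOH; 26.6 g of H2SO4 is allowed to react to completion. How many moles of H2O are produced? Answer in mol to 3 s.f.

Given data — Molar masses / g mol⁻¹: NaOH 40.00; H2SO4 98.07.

0.542 mol

n(NaOH) = 37.80 / 40.00 = 0.9450 mol
n(H2SO4) = 26.60 / 98.07 = 0.2712 mol
n/ν for NaOH = 0.9450/2 = 0.4725
n/ν for H2SO4 = 0.2712/1 = 0.2712
Smallest n/ν is H2SO4 → limiting reagent.
n(H2O) = (2/1) × 0.2712 = 0.5424 mol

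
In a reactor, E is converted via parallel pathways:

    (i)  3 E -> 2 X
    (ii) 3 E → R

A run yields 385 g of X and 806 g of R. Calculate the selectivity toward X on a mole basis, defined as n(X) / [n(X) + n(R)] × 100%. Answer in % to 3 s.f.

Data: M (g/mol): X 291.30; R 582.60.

48.9 %

n(X) = 385 / 291.30 = 1.322 mol
n(R) = 806 / 582.60 = 1.383 mol
selectivity = 1.322/(1.322+1.383) × 100 = 48.87 %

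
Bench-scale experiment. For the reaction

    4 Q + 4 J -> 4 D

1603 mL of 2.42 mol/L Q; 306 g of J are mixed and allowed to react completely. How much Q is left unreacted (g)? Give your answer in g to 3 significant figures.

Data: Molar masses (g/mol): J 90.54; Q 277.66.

139 g

n(Q) = 2.42 × 1603/1000 = 3.879 mol
n(J) = 306.0 / 90.54 = 3.380 mol
n/ν → Q: 0.9698, J: 0.8450; J is limiting.
Q consumed = (4/4) × 3.380 = 3.380 mol
Q remaining = 3.879 − 3.380 = 0.4990 mol
mass = 0.4990 × 277.66 = 138.6 g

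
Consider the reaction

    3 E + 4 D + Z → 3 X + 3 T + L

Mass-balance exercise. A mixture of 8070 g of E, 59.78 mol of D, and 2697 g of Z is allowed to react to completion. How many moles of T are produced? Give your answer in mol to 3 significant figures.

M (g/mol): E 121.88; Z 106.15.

44.8 mol

n(E) = 8070 / 121.88 = 66.21 mol
n(D) = 59.78 mol
n(Z) = 2697 / 106.15 = 25.41 mol
n/ν for E = 66.21/3 = 22.07
n/ν for D = 59.78/4 = 14.95
n/ν for Z = 25.41/1 = 25.41
Smallest n/ν is D → limiting reagent.
n(T) = (3/4) × 59.78 = 44.84 mol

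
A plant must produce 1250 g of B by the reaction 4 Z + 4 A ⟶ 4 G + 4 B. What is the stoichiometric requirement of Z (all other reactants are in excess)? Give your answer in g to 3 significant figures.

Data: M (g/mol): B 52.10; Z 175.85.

n(B) = 1250 / 52.10 = 23.99 mol
n(Z) = (4/4) × 23.99 = 23.99 mol
mass = 23.99 × 175.85 = 4219 g

4220 g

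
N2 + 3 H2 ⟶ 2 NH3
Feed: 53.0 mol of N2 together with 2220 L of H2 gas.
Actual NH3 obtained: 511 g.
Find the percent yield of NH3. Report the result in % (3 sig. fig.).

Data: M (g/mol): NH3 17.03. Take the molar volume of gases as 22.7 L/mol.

n(N2) = 53.00 mol
n(H2) = 2220 / 22.7 = 97.80 mol
n/ν → N2: 53.00, H2: 32.60; H2 is limiting.
theoretical n(NH3) = (2/3) × 97.80 = 65.20 mol → 1110 g
% yield = 511 / 1110 × 100 = 46.04 %

46.0 %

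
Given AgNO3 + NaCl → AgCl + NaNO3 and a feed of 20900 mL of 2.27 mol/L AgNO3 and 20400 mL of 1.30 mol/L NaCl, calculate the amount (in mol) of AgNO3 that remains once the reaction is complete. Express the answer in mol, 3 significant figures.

20.9 mol

n(AgNO3) = 2.27 × 20900/1000 = 47.44 mol
n(NaCl) = 1.30 × 20400/1000 = 26.52 mol
n/ν → AgNO3: 47.44, NaCl: 26.52; NaCl is limiting.
AgNO3 consumed = (1/1) × 26.52 = 26.52 mol
AgNO3 remaining = 47.44 − 26.52 = 20.92 mol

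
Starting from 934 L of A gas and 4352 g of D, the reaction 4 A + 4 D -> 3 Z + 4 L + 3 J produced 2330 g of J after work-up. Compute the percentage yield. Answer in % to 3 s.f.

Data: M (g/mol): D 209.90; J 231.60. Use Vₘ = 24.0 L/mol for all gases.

n(A) = 934.0 / 24.0 = 38.92 mol
n(D) = 4352 / 209.90 = 20.73 mol
n/ν for A = 38.92/4 = 9.730
n/ν for D = 20.73/4 = 5.183
Smallest n/ν is D → limiting reagent.
theoretical n(J) = (3/4) × 20.73 = 15.55 mol → 3601 g
% yield = 2330 / 3601 × 100 = 64.70 %

64.7 %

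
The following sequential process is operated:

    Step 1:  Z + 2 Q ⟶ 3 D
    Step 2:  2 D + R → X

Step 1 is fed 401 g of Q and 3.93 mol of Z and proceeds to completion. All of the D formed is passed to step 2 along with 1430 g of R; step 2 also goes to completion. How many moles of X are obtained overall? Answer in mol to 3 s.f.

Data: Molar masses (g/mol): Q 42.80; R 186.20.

5.90 mol

Step 1:
n(Q) = 401.0 / 42.80 = 9.369 mol
n(Z) = 3.930 mol
n/ν for Q = 9.369/2 = 4.685
n/ν for Z = 3.930/1 = 3.930
Smallest n/ν is Z → limiting reagent.
n(D) produced = (3/1) × 3.930 = 11.79 mol
Step 2:
n(D) available = 11.79 mol
n(R) = 1430 / 186.20 = 7.680 mol
n/ν for D = 11.79/2 = 5.895
n/ν for R = 7.680/1 = 7.680
Smallest n/ν is D → limiting reagent.
n(X) = (1/2) × 11.79 = 5.895 mol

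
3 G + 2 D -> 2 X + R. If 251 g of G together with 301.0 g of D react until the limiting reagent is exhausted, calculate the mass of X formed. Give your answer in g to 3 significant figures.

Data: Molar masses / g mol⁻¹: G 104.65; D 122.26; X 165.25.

264 g

n(G) = 251.0 / 104.65 = 2.398 mol
n(D) = 301.0 / 122.26 = 2.462 mol
n/ν → G: 0.7993, D: 1.231; G is limiting.
n(X) = (2/3) × 2.398 = 1.599 mol
mass = 1.599 × 165.25 = 264.2 g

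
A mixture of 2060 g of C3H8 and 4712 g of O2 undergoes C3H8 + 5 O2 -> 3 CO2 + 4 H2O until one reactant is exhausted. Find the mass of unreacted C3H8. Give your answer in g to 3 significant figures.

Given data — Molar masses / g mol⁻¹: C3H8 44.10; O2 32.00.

n(C3H8) = 2060 / 44.10 = 46.71 mol
n(O2) = 4712 / 32.00 = 147.3 mol
n/ν for C3H8 = 46.71/1 = 46.71
n/ν for O2 = 147.3/5 = 29.46
Smallest n/ν is O2 → limiting reagent.
C3H8 consumed = (1/5) × 147.3 = 29.46 mol
C3H8 remaining = 46.71 − 29.46 = 17.25 mol
mass = 17.25 × 44.10 = 760.7 g

761 g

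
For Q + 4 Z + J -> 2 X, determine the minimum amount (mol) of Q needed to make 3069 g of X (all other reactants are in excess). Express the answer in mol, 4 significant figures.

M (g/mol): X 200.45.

n(X) = 3069 / 200.45 = 15.31 mol
n(Q) = (1/2) × 15.31 = 7.655 mol

7.655 mol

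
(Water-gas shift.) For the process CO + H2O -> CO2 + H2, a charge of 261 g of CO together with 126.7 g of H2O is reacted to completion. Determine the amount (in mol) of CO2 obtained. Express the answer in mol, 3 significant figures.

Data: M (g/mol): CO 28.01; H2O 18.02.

n(CO) = 261.0 / 28.01 = 9.318 mol
n(H2O) = 126.7 / 18.02 = 7.031 mol
n/ν for CO = 9.318/1 = 9.318
n/ν for H2O = 7.031/1 = 7.031
Smallest n/ν is H2O → limiting reagent.
n(CO2) = (1/1) × 7.031 = 7.031 mol

7.03 mol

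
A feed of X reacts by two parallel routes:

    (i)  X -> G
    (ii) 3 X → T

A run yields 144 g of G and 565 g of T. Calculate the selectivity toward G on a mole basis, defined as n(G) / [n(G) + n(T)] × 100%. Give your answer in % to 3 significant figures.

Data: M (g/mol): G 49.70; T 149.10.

43.3 %

n(G) = 144 / 49.70 = 2.897 mol
n(T) = 565 / 149.10 = 3.789 mol
selectivity = 2.897/(2.897+3.789) × 100 = 43.33 %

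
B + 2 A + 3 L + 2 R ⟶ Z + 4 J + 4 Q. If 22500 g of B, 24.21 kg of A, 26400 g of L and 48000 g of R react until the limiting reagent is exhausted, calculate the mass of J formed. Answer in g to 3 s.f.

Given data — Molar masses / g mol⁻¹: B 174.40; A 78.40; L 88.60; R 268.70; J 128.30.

45800 g

n(B) = 22500 / 174.40 = 129.0 mol
n(A) = 24.21×1000 / 78.40 = 308.8 mol
n(L) = 26400 / 88.60 = 298.0 mol
n(R) = 48000 / 268.70 = 178.6 mol
n/ν → B: 129.0, A: 154.4, L: 99.33, R: 89.30; R is limiting.
n(J) = (4/2) × 178.6 = 357.2 mol
mass = 357.2 × 128.30 = 45830 g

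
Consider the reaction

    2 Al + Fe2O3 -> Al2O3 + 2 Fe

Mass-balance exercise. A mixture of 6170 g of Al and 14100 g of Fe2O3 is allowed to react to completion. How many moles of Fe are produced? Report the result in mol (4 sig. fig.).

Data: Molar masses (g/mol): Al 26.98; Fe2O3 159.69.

176.6 mol

n(Al) = 6170 / 26.98 = 228.7 mol
n(Fe2O3) = 14100 / 159.69 = 88.30 mol
n/ν → Al: 114.4, Fe2O3: 88.30; Fe2O3 is limiting.
n(Fe) = (2/1) × 88.30 = 176.6 mol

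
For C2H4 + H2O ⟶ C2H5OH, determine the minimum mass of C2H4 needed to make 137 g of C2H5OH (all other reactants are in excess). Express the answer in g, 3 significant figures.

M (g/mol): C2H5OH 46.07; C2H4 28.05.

83.4 g

n(C2H5OH) = 137 / 46.07 = 2.974 mol
n(C2H4) = (1/1) × 2.974 = 2.974 mol
mass = 2.974 × 28.05 = 83.42 g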